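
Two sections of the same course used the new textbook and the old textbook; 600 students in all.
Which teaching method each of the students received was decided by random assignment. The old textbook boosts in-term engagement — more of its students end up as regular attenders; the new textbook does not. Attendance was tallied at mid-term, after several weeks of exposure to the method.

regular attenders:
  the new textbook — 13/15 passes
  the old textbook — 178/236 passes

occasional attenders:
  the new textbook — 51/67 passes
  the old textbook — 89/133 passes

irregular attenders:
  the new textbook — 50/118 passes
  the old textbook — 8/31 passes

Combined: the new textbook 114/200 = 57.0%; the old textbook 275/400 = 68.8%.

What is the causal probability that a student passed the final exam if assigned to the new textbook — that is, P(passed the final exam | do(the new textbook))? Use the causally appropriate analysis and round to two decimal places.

Mid-term attendance is downstream of the teaching method. One should not condition on a consequence of treatment, so the overall rates are the right comparison.
So P(outcome | do(the new textbook)) is just the pooled rate for the new textbook: 114/200 = 0.570.

0.57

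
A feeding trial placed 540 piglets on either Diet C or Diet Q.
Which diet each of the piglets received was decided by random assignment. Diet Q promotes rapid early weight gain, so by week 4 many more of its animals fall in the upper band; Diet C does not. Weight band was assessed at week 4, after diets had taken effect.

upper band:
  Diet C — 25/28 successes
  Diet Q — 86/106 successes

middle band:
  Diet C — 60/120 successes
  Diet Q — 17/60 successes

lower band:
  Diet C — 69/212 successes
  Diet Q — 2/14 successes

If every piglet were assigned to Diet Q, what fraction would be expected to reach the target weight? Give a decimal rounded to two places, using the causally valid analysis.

0.58

The distribution of week-4 weight band is itself part of what the diet does — it is an intermediate outcome. Holding it fixed would remove that part of the effect; the total effect is the pooled difference.
So P(outcome | do(Diet Q)) is just the pooled rate for Diet Q: 105/180 = 0.583.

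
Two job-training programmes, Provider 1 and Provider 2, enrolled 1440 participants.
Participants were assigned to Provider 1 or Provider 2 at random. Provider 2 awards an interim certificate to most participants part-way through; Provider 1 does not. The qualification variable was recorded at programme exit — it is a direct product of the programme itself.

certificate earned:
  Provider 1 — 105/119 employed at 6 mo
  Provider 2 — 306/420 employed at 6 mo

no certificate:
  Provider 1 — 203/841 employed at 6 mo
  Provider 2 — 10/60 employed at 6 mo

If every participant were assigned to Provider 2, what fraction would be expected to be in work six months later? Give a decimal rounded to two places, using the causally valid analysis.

0.66

The distribution of qualification attained during the programme is itself part of what the programme does — it is an intermediate outcome. Holding it fixed would remove that part of the effect; the total effect is the pooled difference.
So P(outcome | do(Provider 2)) is just the pooled rate for Provider 2: 316/480 = 0.658.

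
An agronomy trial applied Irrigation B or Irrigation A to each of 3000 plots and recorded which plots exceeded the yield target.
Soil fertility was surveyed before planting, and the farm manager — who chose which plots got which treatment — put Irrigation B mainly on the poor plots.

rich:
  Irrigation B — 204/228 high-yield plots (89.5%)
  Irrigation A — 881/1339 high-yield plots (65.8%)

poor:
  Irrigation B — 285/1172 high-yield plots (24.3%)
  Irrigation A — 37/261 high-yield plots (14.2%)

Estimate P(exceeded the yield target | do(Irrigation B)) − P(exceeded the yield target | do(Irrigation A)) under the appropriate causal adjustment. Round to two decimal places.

Within every soil fertility level Irrigation B has the higher rate, yet pooled Irrigation A does — Simpson's reversal.
Here soil fertility is a common cause — it drives both which irrigation a case falls under and the outcome. The crude comparison mixes populations; the stratum-specific rates are the causally relevant ones.
Adjusting over the population distribution of soil fertility: 0.522·(0.895−0.658) + 0.478·(0.243−0.142) = +0.172.

+0.17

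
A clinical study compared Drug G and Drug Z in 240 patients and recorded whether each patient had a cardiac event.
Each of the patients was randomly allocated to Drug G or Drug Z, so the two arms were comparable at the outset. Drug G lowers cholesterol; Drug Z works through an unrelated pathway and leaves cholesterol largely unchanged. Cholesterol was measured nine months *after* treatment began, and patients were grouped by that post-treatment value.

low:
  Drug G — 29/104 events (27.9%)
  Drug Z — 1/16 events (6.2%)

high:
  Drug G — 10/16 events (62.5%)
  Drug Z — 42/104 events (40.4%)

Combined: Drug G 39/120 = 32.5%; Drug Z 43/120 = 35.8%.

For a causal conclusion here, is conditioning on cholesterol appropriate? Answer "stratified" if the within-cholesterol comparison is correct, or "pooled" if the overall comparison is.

pooled

The stratified and pooled comparisons disagree (Drug Z wins within each cholesterol; Drug G wins overall), so the answer turns on the causal role of cholesterol.
Cholesterol lies on the pathway drug → cholesterol → outcome, so adjusting for it blocks the indirect effect. For the total causal effect of drug, use the unadjusted pooled rates.
Pooled: Drug G 32.5% vs Drug Z 35.8%; Drug G is lower overall.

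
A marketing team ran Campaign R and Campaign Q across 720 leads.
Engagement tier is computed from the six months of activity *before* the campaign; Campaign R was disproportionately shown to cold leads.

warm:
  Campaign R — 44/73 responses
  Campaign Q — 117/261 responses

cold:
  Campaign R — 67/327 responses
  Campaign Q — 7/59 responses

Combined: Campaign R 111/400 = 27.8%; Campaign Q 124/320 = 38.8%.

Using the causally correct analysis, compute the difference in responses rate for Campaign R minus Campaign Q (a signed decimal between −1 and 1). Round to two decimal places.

The engagement tier-specific comparison favours Campaign R throughout, but the pooled figures favour Campaign Q. The question is whether to condition on engagement tier.
Nothing the campaign does changes engagement tier; the imbalance is an allocation artefact. With engagement tier also predicting the outcome, the pooled figure is confounded, and the within-stratum comparison is the causal one.
Adjusting over the population distribution of engagement tier: 0.464·(0.603−0.448) + 0.536·(0.205−0.119) = +0.118.

+0.12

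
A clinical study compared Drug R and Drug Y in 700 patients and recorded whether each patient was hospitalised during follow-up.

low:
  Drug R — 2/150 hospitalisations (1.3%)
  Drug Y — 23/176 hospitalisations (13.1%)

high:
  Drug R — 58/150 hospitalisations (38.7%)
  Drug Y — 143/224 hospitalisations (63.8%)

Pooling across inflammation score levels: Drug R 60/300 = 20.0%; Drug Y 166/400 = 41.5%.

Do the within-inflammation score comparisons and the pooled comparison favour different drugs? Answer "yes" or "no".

Within each inflammation score level (low 1.3% vs 13.1%; high 38.7% vs 63.8%), Drug R has the lower rate every time. Pooled: 20.0% vs 41.5% — Drug R has the lower rate overall. They agree.

no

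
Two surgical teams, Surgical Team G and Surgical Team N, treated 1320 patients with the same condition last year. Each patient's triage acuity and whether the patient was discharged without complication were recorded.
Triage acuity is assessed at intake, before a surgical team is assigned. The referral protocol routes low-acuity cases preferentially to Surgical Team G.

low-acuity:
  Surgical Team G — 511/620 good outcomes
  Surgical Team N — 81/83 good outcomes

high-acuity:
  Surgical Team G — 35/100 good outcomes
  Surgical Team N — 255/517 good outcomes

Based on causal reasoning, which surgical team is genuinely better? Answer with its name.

Surgical Team N

Nothing the surgical team does changes triage acuity; the imbalance is an allocation artefact. With triage acuity also predicting the outcome, the pooled figure is confounded, and the within-stratum comparison is the causal one.
Within each level — low-acuity: 82.4% vs 97.6%; high-acuity: 35.0% vs 49.3% — Surgical Team N is higher every time.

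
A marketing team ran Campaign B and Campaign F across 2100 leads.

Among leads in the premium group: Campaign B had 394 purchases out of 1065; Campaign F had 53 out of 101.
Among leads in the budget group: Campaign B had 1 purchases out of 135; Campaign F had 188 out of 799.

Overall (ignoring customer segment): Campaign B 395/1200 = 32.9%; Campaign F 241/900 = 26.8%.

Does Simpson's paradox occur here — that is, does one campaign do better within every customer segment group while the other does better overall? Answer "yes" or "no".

Within each customer segment level (premium 37.0% vs 52.5%; budget 0.7% vs 23.5%), Campaign F has the higher rate every time. Pooled: 32.9% vs 26.8% — Campaign B has the higher rate overall. The two comparisons disagree.

yes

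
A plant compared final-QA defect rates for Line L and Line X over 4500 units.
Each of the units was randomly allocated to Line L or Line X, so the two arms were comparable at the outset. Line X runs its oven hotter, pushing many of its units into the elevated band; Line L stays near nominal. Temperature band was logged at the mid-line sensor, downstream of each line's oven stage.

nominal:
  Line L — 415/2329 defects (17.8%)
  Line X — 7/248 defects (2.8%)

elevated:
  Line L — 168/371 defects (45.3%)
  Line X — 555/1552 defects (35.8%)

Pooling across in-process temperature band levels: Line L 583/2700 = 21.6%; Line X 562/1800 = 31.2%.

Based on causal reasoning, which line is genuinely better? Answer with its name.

In-process temperature band here is a post-treatment variable shaped by the line; conditioning on it would introduce bias rather than remove it. The overall comparison is the causal one.
Pooled: Line L 21.6% vs Line X 31.2%; Line L is lower overall.

Line L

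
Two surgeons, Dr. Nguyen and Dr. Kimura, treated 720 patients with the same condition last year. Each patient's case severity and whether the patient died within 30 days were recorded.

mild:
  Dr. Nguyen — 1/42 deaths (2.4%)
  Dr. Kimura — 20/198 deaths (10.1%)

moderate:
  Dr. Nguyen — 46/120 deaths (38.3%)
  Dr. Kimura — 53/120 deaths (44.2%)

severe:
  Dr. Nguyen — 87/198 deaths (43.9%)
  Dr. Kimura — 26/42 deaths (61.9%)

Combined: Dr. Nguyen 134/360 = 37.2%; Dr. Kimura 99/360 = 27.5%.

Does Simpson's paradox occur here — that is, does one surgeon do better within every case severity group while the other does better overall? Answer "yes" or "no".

Within each case severity level (mild 2.4% vs 10.1%; moderate 38.3% vs 44.2%; severe 43.9% vs 61.9%), Dr. Nguyen has the lower rate every time. Pooled: 37.2% vs 27.5% — Dr. Kimura has the lower rate overall. The two comparisons disagree.

yes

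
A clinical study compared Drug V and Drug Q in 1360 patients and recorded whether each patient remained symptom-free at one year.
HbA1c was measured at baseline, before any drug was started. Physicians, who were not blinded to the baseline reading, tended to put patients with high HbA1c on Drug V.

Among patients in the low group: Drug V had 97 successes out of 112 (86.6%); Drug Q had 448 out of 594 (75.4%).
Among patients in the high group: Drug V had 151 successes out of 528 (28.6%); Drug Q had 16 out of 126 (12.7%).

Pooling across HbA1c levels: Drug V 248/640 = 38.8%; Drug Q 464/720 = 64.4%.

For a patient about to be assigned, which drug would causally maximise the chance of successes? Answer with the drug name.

Drug V

Drug V is higher inside every HbA1c stratum but Drug Q is higher in aggregate. Whether to stratify depends on how HbA1c relates to the drug.
Here HbA1c is a common cause — it drives both which drug a case falls under and the outcome. The crude comparison mixes populations; the stratum-specific rates are the causally relevant ones.
Within each level — low: 86.6% vs 75.4%; high: 28.6% vs 12.7% — Drug V is higher every time.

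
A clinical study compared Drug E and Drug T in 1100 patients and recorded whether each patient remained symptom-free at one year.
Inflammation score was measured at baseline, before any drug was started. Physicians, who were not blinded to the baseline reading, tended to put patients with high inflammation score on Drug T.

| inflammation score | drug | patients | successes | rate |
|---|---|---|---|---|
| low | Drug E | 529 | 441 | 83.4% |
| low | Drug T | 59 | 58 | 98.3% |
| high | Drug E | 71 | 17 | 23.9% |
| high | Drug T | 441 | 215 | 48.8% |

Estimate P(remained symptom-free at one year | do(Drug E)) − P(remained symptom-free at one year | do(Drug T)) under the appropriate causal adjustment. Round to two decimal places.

Here inflammation score is a common cause — it drives both which drug a case falls under and the outcome. The crude comparison mixes populations; the stratum-specific rates are the causally relevant ones.
Adjusting over the population distribution of inflammation score: 0.535·(0.834−0.983) + 0.465·(0.239−0.488) = -0.195.

-0.20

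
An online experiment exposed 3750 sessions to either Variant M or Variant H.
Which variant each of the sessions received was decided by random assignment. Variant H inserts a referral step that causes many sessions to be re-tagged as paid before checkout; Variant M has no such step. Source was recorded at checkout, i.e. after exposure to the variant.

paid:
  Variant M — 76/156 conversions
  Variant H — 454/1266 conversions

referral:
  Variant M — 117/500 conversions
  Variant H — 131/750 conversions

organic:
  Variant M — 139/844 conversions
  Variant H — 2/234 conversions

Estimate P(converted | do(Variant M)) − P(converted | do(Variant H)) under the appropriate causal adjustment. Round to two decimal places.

-0.04

The stratified and pooled comparisons disagree (Variant M wins within each traffic source; Variant H wins overall), so the answer turns on the causal role of traffic source.
Traffic source is recorded after the variant and is itself shifted by it — it sits on the causal path from variant to outcome. Conditioning on a mediator would strip out part of the effect we want; the pooled comparison gives the total causal effect.
The causal difference is the pooled difference: 0.221 − 0.261 = -0.040.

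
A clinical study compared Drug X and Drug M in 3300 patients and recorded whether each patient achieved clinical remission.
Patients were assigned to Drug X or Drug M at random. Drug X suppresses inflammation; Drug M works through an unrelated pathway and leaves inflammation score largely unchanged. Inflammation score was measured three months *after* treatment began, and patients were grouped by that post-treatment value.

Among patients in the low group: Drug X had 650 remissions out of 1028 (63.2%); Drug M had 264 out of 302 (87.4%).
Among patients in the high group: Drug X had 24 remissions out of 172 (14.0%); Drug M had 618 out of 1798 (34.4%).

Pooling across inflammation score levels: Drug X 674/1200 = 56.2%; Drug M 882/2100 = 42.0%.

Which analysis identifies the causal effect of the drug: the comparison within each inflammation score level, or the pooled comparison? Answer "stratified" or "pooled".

pooled

Stratifying would compare drugs among patients the drugs themselves sorted into inflammation score groups — a form of selection on an intermediate. The unconditioned pooled rates give the total causal effect.
Pooled: Drug X 56.2% vs Drug M 42.0%; Drug X is higher overall.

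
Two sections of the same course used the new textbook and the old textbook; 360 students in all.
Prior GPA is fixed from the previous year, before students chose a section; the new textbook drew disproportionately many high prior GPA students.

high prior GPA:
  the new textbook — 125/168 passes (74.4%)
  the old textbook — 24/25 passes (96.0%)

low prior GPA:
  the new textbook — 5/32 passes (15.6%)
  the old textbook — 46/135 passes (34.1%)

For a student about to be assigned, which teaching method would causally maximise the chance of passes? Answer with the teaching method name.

the old textbook

Prior GPA band satisfies the back-door criterion: it is not a descendant of the teaching method, and it blocks the spurious path from teaching method to outcome. Adjusting for it (i.e., using the within-prior GPA band rates) gives the causal effect.
Within each level — high prior GPA: 74.4% vs 96.0%; low prior GPA: 15.6% vs 34.1% — the old textbook is higher every time.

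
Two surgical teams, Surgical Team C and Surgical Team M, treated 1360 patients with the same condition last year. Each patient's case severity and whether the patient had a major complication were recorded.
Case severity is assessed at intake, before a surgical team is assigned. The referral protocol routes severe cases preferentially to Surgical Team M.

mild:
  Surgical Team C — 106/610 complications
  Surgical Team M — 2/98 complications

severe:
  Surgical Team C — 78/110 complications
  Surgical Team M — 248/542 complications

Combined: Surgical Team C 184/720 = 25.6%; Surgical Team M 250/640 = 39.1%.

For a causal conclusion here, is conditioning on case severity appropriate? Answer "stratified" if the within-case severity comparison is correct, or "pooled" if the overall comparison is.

Since case severity is a pre-existing factor (not a product of the surgical team) and it affects the outcome on its own, it is a confounder. The stratified rates, not the pooled rate, identify the causal effect.
Within each level — mild: 17.4% vs 2.0%; severe: 70.9% vs 45.8% — Surgical Team M is lower every time.

stratified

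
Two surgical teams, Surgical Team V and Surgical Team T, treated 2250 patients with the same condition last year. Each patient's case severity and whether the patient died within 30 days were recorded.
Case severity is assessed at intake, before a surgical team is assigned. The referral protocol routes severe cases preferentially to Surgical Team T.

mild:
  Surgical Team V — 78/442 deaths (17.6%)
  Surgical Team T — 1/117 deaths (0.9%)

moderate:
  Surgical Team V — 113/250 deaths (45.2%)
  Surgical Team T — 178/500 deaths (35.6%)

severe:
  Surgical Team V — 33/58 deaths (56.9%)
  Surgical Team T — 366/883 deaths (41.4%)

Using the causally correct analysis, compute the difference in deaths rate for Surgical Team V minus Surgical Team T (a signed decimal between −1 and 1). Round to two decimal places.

Within every case severity level Surgical Team T has the lower rate, yet pooled Surgical Team V does — Simpson's reversal.
The imbalance in case severity arose from how patients were allocated, not from anything the surgical team did; and case severity independently affects the outcome. The pooled gap is confounded — condition on case severity.
Adjusting over the population distribution of case severity: 0.248·(0.176−0.009) + 0.333·(0.452−0.356) + 0.418·(0.569−0.414) = +0.138.

+0.14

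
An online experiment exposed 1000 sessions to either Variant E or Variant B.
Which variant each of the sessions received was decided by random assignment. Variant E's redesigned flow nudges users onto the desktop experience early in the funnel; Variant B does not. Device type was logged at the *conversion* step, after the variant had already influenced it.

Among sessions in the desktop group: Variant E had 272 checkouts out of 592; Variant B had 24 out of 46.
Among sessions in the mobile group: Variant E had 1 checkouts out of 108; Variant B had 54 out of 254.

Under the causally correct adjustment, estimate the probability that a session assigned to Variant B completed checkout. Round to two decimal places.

Device type is downstream of the variant. One should not condition on a consequence of treatment, so the overall rates are the right comparison.
So P(outcome | do(Variant B)) is just the pooled rate for Variant B: 78/300 = 0.260.

0.26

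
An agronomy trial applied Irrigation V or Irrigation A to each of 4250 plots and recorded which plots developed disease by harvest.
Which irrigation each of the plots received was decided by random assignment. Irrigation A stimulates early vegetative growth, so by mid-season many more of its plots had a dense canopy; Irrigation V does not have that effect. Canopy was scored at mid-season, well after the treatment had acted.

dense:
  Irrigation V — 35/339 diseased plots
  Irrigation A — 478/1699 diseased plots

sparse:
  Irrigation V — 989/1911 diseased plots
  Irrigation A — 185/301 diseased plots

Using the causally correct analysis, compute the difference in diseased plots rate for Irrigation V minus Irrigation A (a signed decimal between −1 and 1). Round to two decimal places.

Within every mid-season canopy level Irrigation V has the lower rate, yet pooled Irrigation A does — Simpson's reversal.
Mid-season canopy is downstream of the irrigation. One should not condition on a consequence of treatment, so the overall rates are the right comparison.
The causal difference is the pooled difference: 0.455 − 0.332 = +0.124.

+0.12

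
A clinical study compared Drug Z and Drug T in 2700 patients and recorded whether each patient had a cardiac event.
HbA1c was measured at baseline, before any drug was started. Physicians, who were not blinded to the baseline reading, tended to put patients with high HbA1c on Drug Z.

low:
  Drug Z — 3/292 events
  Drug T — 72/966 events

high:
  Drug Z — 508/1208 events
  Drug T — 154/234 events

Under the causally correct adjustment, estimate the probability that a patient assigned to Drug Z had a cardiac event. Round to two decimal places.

0.23

The stratified and pooled comparisons disagree (Drug Z wins within each HbA1c; Drug T wins overall), so the answer turns on the causal role of HbA1c.
The imbalance in HbA1c arose from how patients were allocated, not from anything the drug did; and HbA1c independently affects the outcome. The pooled gap is confounded — condition on HbA1c.
Standardising Drug Z to the population HbA1c mix: 0.466·3/292 + 0.534·508/1208 = 0.229.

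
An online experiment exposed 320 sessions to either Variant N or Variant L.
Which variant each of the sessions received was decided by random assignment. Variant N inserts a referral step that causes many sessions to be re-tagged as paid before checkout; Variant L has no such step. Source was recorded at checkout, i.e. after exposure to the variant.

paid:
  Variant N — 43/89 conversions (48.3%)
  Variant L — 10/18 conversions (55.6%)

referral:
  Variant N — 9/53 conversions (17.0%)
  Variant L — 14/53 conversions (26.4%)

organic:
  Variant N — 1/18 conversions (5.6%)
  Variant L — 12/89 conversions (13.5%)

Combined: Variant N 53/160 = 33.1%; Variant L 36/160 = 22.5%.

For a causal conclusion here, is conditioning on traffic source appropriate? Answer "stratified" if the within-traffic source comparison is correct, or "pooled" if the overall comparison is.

pooled

Traffic source lies on the pathway variant → traffic source → outcome, so adjusting for it blocks the indirect effect. For the total causal effect of variant, use the unadjusted pooled rates.
Pooled: Variant N 33.1% vs Variant L 22.5%; Variant N is higher overall.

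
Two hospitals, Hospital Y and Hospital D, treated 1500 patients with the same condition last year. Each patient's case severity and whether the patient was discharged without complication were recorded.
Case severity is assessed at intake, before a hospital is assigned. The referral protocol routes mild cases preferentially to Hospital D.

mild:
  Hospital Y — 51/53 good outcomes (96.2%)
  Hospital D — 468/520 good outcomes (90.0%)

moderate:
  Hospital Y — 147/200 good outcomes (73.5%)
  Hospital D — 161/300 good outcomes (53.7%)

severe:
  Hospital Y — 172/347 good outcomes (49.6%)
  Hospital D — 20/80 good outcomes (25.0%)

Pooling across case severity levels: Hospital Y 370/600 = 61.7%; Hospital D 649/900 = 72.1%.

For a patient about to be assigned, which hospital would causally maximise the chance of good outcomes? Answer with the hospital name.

The stratified and pooled comparisons disagree (Hospital Y wins within each case severity; Hospital D wins overall), so the answer turns on the causal role of case severity.
Case severity is set before the hospital has any effect — it is not caused by the hospital — and it independently drives the outcome. That makes it a confounder, so the causal comparison is within case severity levels.
Within each level — mild: 96.2% vs 90.0%; moderate: 73.5% vs 53.7%; severe: 49.6% vs 25.0% — Hospital Y is higher every time.

Hospital Y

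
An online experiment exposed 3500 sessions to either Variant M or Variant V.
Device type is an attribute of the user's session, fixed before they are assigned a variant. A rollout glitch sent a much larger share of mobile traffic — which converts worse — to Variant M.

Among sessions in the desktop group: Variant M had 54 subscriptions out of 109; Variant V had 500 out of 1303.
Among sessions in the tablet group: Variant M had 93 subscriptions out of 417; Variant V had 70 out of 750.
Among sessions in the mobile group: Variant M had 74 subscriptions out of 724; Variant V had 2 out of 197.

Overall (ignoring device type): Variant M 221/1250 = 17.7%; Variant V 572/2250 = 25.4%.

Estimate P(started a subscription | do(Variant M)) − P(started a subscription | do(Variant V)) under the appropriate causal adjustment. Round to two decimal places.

+0.11

Device type differs across variants for reasons unrelated to any effect of the variant itself, and it separately predicts the outcome — a classic confounder. We must compare within device type levels.
Adjusting over the population distribution of device type: 0.403·(0.495−0.384) + 0.333·(0.223−0.093) + 0.263·(0.102−0.010) = +0.113.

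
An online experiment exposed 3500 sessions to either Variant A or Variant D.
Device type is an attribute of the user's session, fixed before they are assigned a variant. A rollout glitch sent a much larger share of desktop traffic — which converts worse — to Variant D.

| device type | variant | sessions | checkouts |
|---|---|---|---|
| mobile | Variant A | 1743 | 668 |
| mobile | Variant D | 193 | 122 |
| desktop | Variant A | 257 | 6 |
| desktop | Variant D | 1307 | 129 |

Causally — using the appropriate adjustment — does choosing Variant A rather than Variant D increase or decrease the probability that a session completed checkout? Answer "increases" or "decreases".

decreases

The imbalance in device type arose from how sessions were allocated, not from anything the variant did; and device type independently affects the outcome. The pooled gap is confounded — condition on device type.
Within each level — mobile: 38.3% vs 63.2%; desktop: 2.3% vs 9.9% — Variant D is higher every time.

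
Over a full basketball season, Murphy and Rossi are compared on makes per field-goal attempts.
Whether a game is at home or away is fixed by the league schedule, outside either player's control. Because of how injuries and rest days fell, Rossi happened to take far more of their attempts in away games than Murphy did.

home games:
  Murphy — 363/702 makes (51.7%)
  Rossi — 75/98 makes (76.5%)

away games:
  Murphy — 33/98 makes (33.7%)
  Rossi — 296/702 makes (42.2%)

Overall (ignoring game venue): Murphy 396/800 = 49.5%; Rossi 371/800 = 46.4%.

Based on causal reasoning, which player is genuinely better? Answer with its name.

Rossi

Since game venue is a pre-existing factor (not a product of the player) and it affects the outcome on its own, it is a confounder. The stratified rates, not the pooled rate, identify the causal effect.
Within each level — home games: 51.7% vs 76.5%; away games: 33.7% vs 42.2% — Rossi is higher every time.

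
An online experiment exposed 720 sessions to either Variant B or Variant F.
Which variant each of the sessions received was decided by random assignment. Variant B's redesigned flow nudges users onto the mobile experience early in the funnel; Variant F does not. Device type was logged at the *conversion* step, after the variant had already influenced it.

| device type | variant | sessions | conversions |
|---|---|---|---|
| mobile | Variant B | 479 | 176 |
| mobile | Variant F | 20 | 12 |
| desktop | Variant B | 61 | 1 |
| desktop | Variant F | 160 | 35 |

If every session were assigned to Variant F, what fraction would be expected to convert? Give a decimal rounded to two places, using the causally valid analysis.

0.26

Device type here is a post-treatment variable shaped by the variant; conditioning on it would introduce bias rather than remove it. The overall comparison is the causal one.
So P(outcome | do(Variant F)) is just the pooled rate for Variant F: 47/180 = 0.261.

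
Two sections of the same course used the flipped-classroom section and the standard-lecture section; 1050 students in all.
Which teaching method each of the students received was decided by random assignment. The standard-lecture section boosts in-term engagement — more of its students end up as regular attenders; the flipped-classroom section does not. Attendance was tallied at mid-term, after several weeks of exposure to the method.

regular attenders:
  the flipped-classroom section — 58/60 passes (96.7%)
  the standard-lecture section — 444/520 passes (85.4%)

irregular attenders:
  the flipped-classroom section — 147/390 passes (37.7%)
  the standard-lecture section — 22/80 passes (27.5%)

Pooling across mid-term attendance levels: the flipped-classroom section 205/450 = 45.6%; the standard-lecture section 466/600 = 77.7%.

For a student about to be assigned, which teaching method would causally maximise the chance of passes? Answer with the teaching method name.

the standard-lecture section

The mid-term attendance-specific comparison favours the flipped-classroom section throughout, but the pooled figures favour the standard-lecture section. The question is whether to condition on mid-term attendance.
Mid-term attendance here is a post-treatment variable shaped by the teaching method; conditioning on it would introduce bias rather than remove it. The overall comparison is the causal one.
Pooled: the flipped-classroom section 45.6% vs the standard-lecture section 77.7%; the standard-lecture section is higher overall.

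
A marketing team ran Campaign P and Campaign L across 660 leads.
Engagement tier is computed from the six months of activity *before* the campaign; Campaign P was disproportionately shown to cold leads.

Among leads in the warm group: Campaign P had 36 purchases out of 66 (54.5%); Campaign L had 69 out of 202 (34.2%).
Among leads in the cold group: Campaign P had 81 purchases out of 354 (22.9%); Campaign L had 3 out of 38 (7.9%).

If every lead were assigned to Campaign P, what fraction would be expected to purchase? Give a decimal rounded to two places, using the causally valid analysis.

Within every engagement tier level Campaign P has the higher rate, yet pooled Campaign L does — Simpson's reversal.
The imbalance in engagement tier arose from how leads were allocated, not from anything the campaign did; and engagement tier independently affects the outcome. The pooled gap is confounded — condition on engagement tier.
Standardising Campaign P to the population engagement tier mix: 0.406·36/66 + 0.594·81/354 = 0.357.

0.36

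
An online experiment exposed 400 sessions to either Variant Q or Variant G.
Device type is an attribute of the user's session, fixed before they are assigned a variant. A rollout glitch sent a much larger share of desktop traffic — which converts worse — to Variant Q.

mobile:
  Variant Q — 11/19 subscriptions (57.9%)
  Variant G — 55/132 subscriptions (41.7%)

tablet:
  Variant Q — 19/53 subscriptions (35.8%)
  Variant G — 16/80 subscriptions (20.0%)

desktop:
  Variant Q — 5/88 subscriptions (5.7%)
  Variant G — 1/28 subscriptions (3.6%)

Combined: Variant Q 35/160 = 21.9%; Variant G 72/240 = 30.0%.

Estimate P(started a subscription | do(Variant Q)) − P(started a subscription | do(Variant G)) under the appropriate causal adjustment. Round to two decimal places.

Nothing the variant does changes device type; the imbalance is an allocation artefact. With device type also predicting the outcome, the pooled figure is confounded, and the within-stratum comparison is the causal one.
Adjusting over the population distribution of device type: 0.378·(0.579−0.417) + 0.333·(0.358−0.200) + 0.290·(0.057−0.036) = +0.120.

+0.12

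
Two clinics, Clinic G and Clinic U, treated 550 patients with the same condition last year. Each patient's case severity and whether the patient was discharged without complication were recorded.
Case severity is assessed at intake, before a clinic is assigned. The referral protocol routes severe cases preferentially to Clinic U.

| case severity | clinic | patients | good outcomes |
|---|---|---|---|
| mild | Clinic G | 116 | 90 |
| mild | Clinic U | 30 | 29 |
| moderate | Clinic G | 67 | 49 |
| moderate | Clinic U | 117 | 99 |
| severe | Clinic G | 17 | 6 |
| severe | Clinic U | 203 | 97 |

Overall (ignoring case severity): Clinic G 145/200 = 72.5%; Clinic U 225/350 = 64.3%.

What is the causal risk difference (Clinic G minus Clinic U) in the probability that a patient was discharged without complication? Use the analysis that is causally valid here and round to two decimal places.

The case severity-specific comparison favours Clinic U throughout, but the pooled figures favour Clinic G. The question is whether to condition on case severity.
Case severity differs across clinics for reasons unrelated to any effect of the clinic itself, and it separately predicts the outcome — a classic confounder. We must compare within case severity levels.
Adjusting over the population distribution of case severity: 0.265·(0.776−0.967) + 0.335·(0.731−0.846) + 0.400·(0.353−0.478) = -0.139.

-0.14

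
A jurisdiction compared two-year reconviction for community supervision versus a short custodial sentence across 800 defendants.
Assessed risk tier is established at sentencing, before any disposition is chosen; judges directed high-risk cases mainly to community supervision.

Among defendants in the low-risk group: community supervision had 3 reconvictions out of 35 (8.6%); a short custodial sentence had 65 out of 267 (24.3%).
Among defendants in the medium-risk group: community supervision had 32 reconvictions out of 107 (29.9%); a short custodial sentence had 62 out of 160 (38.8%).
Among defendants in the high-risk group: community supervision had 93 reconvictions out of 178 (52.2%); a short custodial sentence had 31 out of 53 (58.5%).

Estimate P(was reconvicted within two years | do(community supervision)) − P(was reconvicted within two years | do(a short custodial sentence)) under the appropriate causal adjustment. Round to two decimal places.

The imbalance in assessed risk tier arose from how defendants were allocated, not from anything the disposition did; and assessed risk tier independently affects the outcome. The pooled gap is confounded — condition on assessed risk tier.
Adjusting over the population distribution of assessed risk tier: 0.378·(0.086−0.243) + 0.334·(0.299−0.388) + 0.289·(0.522−0.585) = -0.107.

-0.11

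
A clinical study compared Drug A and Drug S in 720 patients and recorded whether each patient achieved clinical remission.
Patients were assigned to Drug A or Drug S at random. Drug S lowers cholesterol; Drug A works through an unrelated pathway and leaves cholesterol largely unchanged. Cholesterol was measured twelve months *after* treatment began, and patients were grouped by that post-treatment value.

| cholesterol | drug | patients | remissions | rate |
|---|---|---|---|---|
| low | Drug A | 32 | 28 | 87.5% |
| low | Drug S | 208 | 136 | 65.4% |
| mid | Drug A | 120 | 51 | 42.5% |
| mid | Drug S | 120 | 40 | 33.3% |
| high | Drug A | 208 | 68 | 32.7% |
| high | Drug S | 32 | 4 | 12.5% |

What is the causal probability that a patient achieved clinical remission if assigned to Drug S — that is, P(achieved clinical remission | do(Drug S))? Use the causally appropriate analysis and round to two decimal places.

0.50

Because the drug influences cholesterol, cholesterol is a post-treatment mediator, not a confounder. Stratifying on it would bias the estimate; the causal effect is the crude pooled difference.
So P(outcome | do(Drug S)) is just the pooled rate for Drug S: 180/360 = 0.500.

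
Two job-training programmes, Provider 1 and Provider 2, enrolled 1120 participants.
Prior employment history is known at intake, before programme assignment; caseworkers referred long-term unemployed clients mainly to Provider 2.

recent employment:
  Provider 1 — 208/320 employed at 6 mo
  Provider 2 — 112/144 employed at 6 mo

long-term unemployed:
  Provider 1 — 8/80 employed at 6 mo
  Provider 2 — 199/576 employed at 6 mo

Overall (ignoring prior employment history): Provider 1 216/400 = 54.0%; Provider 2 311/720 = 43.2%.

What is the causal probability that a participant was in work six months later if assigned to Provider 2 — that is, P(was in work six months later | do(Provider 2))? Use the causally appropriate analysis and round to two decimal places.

Provider 2 is higher inside every prior employment history stratum but Provider 1 is higher in aggregate. Whether to stratify depends on how prior employment history relates to the programme.
Here prior employment history is a common cause — it drives both which programme a case falls under and the outcome. The crude comparison mixes populations; the stratum-specific rates are the causally relevant ones.
Standardising Provider 2 to the population prior employment history mix: 0.414·112/144 + 0.586·199/576 = 0.525.

0.52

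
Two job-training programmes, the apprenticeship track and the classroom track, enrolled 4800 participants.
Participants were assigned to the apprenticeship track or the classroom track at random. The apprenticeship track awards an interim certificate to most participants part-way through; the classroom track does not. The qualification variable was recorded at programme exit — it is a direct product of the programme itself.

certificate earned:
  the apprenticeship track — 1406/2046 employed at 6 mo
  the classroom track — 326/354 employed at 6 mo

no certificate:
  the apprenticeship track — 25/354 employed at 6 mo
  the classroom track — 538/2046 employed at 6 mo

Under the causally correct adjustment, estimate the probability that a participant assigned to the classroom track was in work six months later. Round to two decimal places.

0.36

the classroom track is higher inside every qualification attained during the programme stratum but the apprenticeship track is higher in aggregate. Whether to stratify depends on how qualification attained during the programme relates to the programme.
The distribution of qualification attained during the programme is itself part of what the programme does — it is an intermediate outcome. Holding it fixed would remove that part of the effect; the total effect is the pooled difference.
So P(outcome | do(the classroom track)) is just the pooled rate for the classroom track: 864/2400 = 0.360.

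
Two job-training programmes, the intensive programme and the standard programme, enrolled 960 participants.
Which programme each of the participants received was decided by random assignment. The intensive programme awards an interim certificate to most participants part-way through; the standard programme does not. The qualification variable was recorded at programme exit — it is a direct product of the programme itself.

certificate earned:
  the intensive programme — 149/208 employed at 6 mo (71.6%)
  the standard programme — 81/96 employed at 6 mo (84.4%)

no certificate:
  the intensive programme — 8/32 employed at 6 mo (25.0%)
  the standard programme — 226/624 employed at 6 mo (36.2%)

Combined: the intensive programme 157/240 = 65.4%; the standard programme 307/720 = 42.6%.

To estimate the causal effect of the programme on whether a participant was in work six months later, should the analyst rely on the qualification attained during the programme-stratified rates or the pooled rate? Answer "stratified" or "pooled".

pooled

The qualification attained during the programme-specific comparison favours the standard programme throughout, but the pooled figures favour the intensive programme. The question is whether to condition on qualification attained during the programme.
Stratifying would compare programmes among participants the programmes themselves sorted into qualification attained during the programme groups — a form of selection on an intermediate. The unconditioned pooled rates give the total causal effect.
Pooled: the intensive programme 65.4% vs the standard programme 42.6%; the intensive programme is higher overall.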